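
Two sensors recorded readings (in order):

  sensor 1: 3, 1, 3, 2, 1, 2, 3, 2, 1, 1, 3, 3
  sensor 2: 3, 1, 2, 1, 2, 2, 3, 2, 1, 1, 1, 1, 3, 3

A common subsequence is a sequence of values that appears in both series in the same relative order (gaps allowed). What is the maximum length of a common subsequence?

11

Match 3 (sensor 1 #1, sensor 2 #1), 1 (sensor 1 #2, sensor 2 #2), 2 (sensor 1 #4, sensor 2 #3), 1 (sensor 1 #5, sensor 2 #4), 2 (sensor 1 #6, sensor 2 #6), 3 (sensor 1 #7, sensor 2 #7), 2 (sensor 1 #8, sensor 2 #8), 1 (sensor 1 #9, sensor 2 #11), 1 (sensor 1 #10, sensor 2 #12), 3 (sensor 1 #11, sensor 2 #13), 3 (sensor 1 #12, sensor 2 #14) — 11 values in the same relative order in both. dp[12][14] = 11 confirms this is the maximum.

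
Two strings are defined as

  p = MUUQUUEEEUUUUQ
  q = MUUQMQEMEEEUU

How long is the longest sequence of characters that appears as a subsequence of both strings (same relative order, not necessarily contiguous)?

Match M [1,1]; then U [2,2]; then U [3,3]; then Q [4,6]; then E [7,9]; then E [8,10]; then E [9,11]; then U [12,12]; then U [13,13] — 9 characters in the same relative order in both. The LCS DP gives dp[14][13] = 9, so this is optimal.

9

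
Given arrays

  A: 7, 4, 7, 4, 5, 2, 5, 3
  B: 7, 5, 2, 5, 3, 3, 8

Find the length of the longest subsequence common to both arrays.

5

One common subsequence of length 5: 7 (A #3, B #1) → 5 (A #5, B #2) → 2 (A #6, B #3) → 5 (A #7, B #4) → 3 (A #8, B #6), and the DP table's final entry dp[8][7] is also 5, so no common subsequence is longer.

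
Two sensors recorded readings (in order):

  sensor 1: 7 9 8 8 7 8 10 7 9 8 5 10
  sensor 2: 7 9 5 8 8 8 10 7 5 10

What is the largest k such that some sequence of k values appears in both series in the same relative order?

Taking 7 at sensor 1[1]=sensor 2[1], 9 at sensor 1[2]=sensor 2[2], 8 at sensor 1[3]=sensor 2[4], 8 at sensor 1[4]=sensor 2[5], 8 at sensor 1[6]=sensor 2[6], 10 at sensor 1[7]=sensor 2[7], 7 at sensor 1[8]=sensor 2[8], 5 at sensor 1[11]=sensor 2[9], 10 at sensor 1[12]=sensor 2[10] gives a common subsequence of length 9. The LCS DP gives dp[12][10] = 9, so this is optimal.

9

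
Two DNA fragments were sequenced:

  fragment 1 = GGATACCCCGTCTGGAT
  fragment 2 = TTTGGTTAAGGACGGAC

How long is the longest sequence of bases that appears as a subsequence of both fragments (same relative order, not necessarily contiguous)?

9

Match G at fragment 1[1]=fragment 2[4], G at fragment 1[2]=fragment 2[5], A at fragment 1[3]=fragment 2[8], A at fragment 1[5]=fragment 2[9], G at fragment 1[10]=fragment 2[11], C at fragment 1[12]=fragment 2[13], G at fragment 1[14]=fragment 2[14], G at fragment 1[15]=fragment 2[15], A at fragment 1[16]=fragment 2[16] — 9 bases in the same relative order in both. Since dp[17][17] = 9, nothing longer is possible.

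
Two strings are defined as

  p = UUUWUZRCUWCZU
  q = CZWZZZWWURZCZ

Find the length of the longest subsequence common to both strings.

5

One common subsequence of length 5: W (p #4, q #8), U (p #5, q #9), Z (p #6, q #11), C (p #11, q #12), Z (p #12, q #13), and the DP table's final entry dp[13][13] is also 5, so no common subsequence is longer.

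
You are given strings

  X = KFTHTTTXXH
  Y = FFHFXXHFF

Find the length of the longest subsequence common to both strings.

Taking F [2,2] → H [4,3] → X [8,5] → X [9,6] → H [10,7] gives a common subsequence of length 5, and the DP table's final entry dp[10][9] is also 5, so no common subsequence is longer.

5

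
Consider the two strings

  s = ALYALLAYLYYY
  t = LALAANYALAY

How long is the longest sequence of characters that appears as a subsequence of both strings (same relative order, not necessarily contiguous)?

One common subsequence of length 7: A (s #1, t #2); then L (s #2, t #3); then Y (s #3, t #7); then A (s #4, t #8); then L (s #6, t #9); then A (s #7, t #10); then Y (s #12, t #11). The LCS DP gives dp[12][11] = 7, so this is optimal.

7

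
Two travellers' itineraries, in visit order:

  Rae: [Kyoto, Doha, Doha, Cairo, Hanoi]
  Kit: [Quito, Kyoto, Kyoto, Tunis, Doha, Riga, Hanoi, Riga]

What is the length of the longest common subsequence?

3

One common subsequence of length 3: Kyoto at Rae[1]=Kit[3] → Doha at Rae[2]=Kit[5] → Hanoi at Rae[5]=Kit[7]. dp[5][8] = 3 confirms this is the maximum.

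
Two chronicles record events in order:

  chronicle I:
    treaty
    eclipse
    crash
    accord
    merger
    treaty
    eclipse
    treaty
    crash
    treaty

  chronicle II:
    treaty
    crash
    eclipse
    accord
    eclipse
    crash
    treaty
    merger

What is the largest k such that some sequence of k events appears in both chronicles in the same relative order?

One common subsequence of length 6: treaty (chronicle I #1, chronicle II #1), eclipse (chronicle I #2, chronicle II #3), accord (chronicle I #4, chronicle II #4), eclipse (chronicle I #7, chronicle II #5), crash (chronicle I #9, chronicle II #6), treaty (chronicle I #10, chronicle II #7). Since dp[10][8] = 6, nothing longer is possible.

6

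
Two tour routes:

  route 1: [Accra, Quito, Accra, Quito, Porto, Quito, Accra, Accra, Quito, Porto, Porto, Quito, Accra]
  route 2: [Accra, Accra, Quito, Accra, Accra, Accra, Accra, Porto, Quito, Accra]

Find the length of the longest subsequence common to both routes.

Match Accra (route 1 #1, route 2 #2); then Quito (route 1 #2, route 2 #3); then Accra (route 1 #3, route 2 #5); then Accra (route 1 #7, route 2 #6); then Accra (route 1 #8, route 2 #7); then Porto (route 1 #11, route 2 #8); then Quito (route 1 #12, route 2 #9); then Accra (route 1 #13, route 2 #10) — 8 stops in the same relative order in both. Since dp[13][10] = 8, nothing longer is possible.

8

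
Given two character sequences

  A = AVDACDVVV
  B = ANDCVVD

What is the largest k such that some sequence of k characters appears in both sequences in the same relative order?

Taking A at A[1]=B[1], D at A[3]=B[3], C at A[5]=B[4], V at A[7]=B[5], V at A[8]=B[6] gives a common subsequence of length 5. The LCS DP gives dp[9][7] = 5, so this is optimal.

5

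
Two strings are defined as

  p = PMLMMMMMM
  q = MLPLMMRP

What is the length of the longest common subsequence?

4

Let dp[i][j] be the LCS length of the first i characters of p and the first j characters of q. dp[i][j] = dp[i-1][j-1]+1 when the i-th and j-th characters match, else max(dp[i-1][j], dp[i][j-1]).
    ·  M  L  P  L  M  M  R  P
 ·  0  0  0  0  0  0  0  0  0
 P  0  0  0  1  1  1  1  1  1
 M  0  1  1  1  1  2  2  2  2
 L  0  1  2  2  2  2  2  2  2
 M  0  1  2  2  2  3  3  3  3
 M  0  1  2  2  2  3  4  4  4
 M  0  1  2  2  2  3  4  4  4
 M  0  1  2  2  2  3  4  4  4
 M  0  1  2  2  2  3  4  4  4
 M  0  1  2  2  2  3  4  4  4
dp[9][8] = 4. One LCS (by backtracking along matches): PLMM.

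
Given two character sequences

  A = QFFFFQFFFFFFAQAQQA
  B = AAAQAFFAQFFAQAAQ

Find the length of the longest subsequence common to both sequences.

10

Match Q (A #1, B #4), F (A #2, B #6), F (A #3, B #7), Q (A #6, B #9), F (A #11, B #10), F (A #12, B #11), A (A #13, B #12), Q (A #14, B #13), A (A #15, B #15), Q (A #17, B #16) — 10 characters in the same relative order in both. The LCS DP gives dp[18][16] = 10, so this is optimal.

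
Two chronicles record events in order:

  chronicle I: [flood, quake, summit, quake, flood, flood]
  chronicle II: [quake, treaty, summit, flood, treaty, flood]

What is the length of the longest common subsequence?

4

Pick quake [2,1]; then summit [3,3]; then flood [5,4]; then flood [6,6]; all 4 events appear in both, in order. dp[6][6] = 4 confirms this is the maximum.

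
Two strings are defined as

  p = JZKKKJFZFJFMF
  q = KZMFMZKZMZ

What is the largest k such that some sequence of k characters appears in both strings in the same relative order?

4

Match Z at p[2]=q[6] → K at p[5]=q[7] → Z at p[8]=q[8] → M at p[12]=q[9] — 4 characters in the same relative order in both. dp[13][10] = 4 confirms this is the maximum.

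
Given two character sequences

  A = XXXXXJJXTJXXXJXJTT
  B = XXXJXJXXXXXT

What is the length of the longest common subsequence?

Pick X (A #1, B #1); then X (A #2, B #2); then X (A #3, B #3); then X (A #5, B #5); then J (A #7, B #6); then X (A #8, B #7); then X (A #11, B #8); then X (A #12, B #9); then X (A #13, B #10); then X (A #15, B #11); then T (A #18, B #12); all 11 characters appear in both, in order, and the DP table's final entry dp[18][12] is also 11, so no common subsequence is longer.

11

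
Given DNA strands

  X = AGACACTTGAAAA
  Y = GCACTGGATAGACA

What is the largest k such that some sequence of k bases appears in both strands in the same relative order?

10

Pick G [2,1] → C [4,2] → A [5,3] → C [6,4] → T [7,5] → G [9,7] → A [10,8] → A [11,10] → A [12,12] → A [13,14]; all 10 bases appear in both, in order. dp[13][14] = 10 confirms this is the maximum.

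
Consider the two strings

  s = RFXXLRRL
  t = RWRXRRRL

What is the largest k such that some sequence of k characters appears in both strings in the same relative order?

5

Let dp[i][j] be the LCS length of the first i characters of s and the first j characters of t. dp[i][j] = dp[i-1][j-1]+1 when the i-th and j-th characters match, else max(dp[i-1][j], dp[i][j-1]).
    ·  R  W  R  X  R  R  R  L
 ·  0  0  0  0  0  0  0  0  0
 R  0  1  1  1  1  1  1  1  1
 F  0  1  1  1  1  1  1  1  1
 X  0  1  1  1  2  2  2  2  2
 X  0  1  1  1  2  2  2  2  2
 L  0  1  1  1  2  2  2  2  3
 R  0  1  1  2  2  3  3  3  3
 R  0  1  1  2  2  3  4  4  4
 L  0  1  1  2  2  3  4  4  5
dp[8][8] = 5. One LCS (by backtracking along matches): RXRRL.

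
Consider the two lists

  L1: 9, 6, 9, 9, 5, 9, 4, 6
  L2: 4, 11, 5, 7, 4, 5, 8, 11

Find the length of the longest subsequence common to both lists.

2

Match 5 [5,3]; then 4 [7,5] — 2 values in the same relative order in both. The LCS DP gives dp[8][8] = 2, so this is optimal.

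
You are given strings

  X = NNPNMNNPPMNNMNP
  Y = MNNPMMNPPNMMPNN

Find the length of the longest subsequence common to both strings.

Pick N at X[1]=Y[2]; then N at X[2]=Y[3]; then P at X[3]=Y[4]; then M at X[5]=Y[6]; then N at X[7]=Y[7]; then P at X[8]=Y[8]; then P at X[9]=Y[9]; then M at X[10]=Y[12]; then N at X[12]=Y[14]; then N at X[14]=Y[15]; all 10 characters appear in both, in order. The LCS DP gives dp[15][15] = 10, so this is optimal.

10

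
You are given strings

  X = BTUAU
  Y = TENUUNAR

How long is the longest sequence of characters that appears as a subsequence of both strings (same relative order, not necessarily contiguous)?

Taking T (X #2, Y #1), then U (X #3, Y #5), then A (X #4, Y #7) gives a common subsequence of length 3. dp[5][8] = 3 confirms this is the maximum.

3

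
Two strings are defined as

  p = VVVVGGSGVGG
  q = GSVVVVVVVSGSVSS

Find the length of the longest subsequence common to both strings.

Match V at p[1]=q[6]; then V at p[2]=q[7]; then V at p[3]=q[8]; then V at p[4]=q[9]; then G at p[6]=q[11]; then S at p[7]=q[12]; then V at p[9]=q[13] — 7 characters in the same relative order in both. Since dp[11][15] = 7, nothing longer is possible.

7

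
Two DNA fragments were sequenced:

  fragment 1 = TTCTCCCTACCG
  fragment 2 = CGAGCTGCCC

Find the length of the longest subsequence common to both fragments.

Let dp[i][j] be the LCS length of the first i bases of fragment 1 and the first j bases of fragment 2. dp[i][j] = dp[i-1][j-1]+1 when the i-th and j-th bases match, else max(dp[i-1][j], dp[i][j-1]).
    ·  C  G  A  G  C  T  G  C  C  C
 ·  0  0  0  0  0  0  0  0  0  0  0
 T  0  0  0  0  0  0  1  1  1  1  1
 T  0  0  0  0  0  0  1  1  1  1  1
 C  0  1  1  1  1  1  1  1  2  2  2
 T  0  1  1  1  1  1  2  2  2  2  2
 C  0  1  1  1  1  2  2  2  3  3  3
 C  0  1  1  1  1  2  2  2  3  4  4
 C  0  1  1  1  1  2  2  2  3  4  5
 T  0  1  1  1  1  2  3  3  3  4  5
 A  0  1  1  2  2  2  3  3  3  4  5
 C  0  1  1  2  2  3  3  3  4  4  5
 C  0  1  1  2  2  3  3  3  4  5  5
 G  0  1  2  2  3  3  3  4  4  5  5
dp[12][10] = 5. One LCS (by backtracking along matches): CTCCC.

5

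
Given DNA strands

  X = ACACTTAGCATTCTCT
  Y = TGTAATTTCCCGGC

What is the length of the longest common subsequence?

8

Match T [5,1], T [6,3], A [7,4], A [10,5], T [11,7], T [12,8], C [13,11], C [15,14] — 8 bases in the same relative order in both, and the DP table's final entry dp[16][14] is also 8, so no common subsequence is longer.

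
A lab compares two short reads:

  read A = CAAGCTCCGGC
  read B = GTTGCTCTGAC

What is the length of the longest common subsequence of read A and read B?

Let dp[i][j] be the LCS length of the first i bases of read A and the first j bases of read B. dp[i][j] = dp[i-1][j-1]+1 when the i-th and j-th bases match, else max(dp[i-1][j], dp[i][j-1]).
    ·  G  T  T  G  C  T  C  T  G  A  C
 ·  0  0  0  0  0  0  0  0  0  0  0  0
 C  0  0  0  0  0  1  1  1  1  1  1  1
 A  0  0  0  0  0  1  1  1  1  1  2  2
 A  0  0  0  0  0  1  1  1  1  1  2  2
 G  0  1  1  1  1  1  1  1  1  2  2  2
 C  0  1  1  1  1  2  2  2  2  2  2  3
 T  0  1  2  2  2  2  3  3  3  3  3  3
 C  0  1  2  2  2  3  3  4  4  4  4  4
 C  0  1  2  2  2  3  3  4  4  4  4  5
 G  0  1  2  2  3  3  3  4  4  5  5  5
 G  0  1  2  2  3  3  3  4  4  5  5  5
 C  0  1  2  2  3  4  4  4  4  5  5  6
dp[11][11] = 6. One LCS (by backtracking along matches): GCTCGC.

6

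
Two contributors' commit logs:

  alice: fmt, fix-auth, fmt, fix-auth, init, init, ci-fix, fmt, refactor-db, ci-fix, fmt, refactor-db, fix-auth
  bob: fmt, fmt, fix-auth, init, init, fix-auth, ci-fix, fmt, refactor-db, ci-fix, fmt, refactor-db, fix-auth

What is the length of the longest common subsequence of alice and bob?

One common subsequence of length 12: fmt [1,1] → fmt [3,2] → fix-auth [4,3] → init [5,4] → init [6,5] → ci-fix [7,7] → fmt [8,8] → refactor-db [9,9] → ci-fix [10,10] → fmt [11,11] → refactor-db [12,12] → fix-auth [13,13], and the DP table's final entry dp[13][13] is also 12, so no common subsequence is longer.

12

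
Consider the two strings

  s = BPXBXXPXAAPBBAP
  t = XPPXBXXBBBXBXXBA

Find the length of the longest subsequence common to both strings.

Pick P at s[2]=t[3], X at s[3]=t[4], B at s[4]=t[5], X at s[5]=t[6], X at s[6]=t[7], X at s[8]=t[11], B at s[12]=t[12], B at s[13]=t[15], A at s[14]=t[16]; all 9 characters appear in both, in order. Since dp[15][16] = 9, nothing longer is possible.

9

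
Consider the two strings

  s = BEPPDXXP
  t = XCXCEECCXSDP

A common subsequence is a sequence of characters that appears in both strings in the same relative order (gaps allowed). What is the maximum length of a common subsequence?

3

Let dp[i][j] be the LCS length of the first i characters of s and the first j characters of t. dp[i][j] = dp[i-1][j-1]+1 when the i-th and j-th characters match, else max(dp[i-1][j], dp[i][j-1]).
    ·  X  C  X  C  E  E  C  C  X  S  D  P
 ·  0  0  0  0  0  0  0  0  0  0  0  0  0
 B  0  0  0  0  0  0  0  0  0  0  0  0  0
 E  0  0  0  0  0  1  1  1  1  1  1  1  1
 P  0  0  0  0  0  1  1  1  1  1  1  1  2
 P  0  0  0  0  0  1  1  1  1  1  1  1  2
 D  0  0  0  0  0  1  1  1  1  1  1  2  2
 X  0  1  1  1  1  1  1  1  1  2  2  2  2
 X  0  1  1  2  2  2  2  2  2  2  2  2  2
 P  0  1  1  2  2  2  2  2  2  2  2  2  3
dp[8][12] = 3. One LCS (by backtracking along matches): EDP.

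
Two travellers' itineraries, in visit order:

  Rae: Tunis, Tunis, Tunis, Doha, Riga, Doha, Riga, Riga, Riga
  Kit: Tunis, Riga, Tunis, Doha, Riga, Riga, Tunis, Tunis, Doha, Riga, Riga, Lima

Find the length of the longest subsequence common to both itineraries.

7

One common subsequence of length 7: Tunis at Rae[1]=Kit[1], then Tunis at Rae[3]=Kit[3], then Doha at Rae[4]=Kit[4], then Riga at Rae[5]=Kit[6], then Doha at Rae[6]=Kit[9], then Riga at Rae[7]=Kit[10], then Riga at Rae[8]=Kit[11]. Since dp[9][12] = 7, nothing longer is possible.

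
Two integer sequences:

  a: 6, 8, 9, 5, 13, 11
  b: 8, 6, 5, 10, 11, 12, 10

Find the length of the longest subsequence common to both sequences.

3

Let dp[i][j] be the LCS length of the first i values of a and the first j values of b. dp[i][j] = dp[i-1][j-1]+1 when the i-th and j-th values match, else max(dp[i-1][j], dp[i][j-1]).
    ·  8  6  5 10 11 12 10
 ·  0  0  0  0  0  0  0  0
 6  0  0  1  1  1  1  1  1
 8  0  1  1  1  1  1  1  1
 9  0  1  1  1  1  1  1  1
 5  0  1  1  2  2  2  2  2
13  0  1  1  2  2  2  2  2
11  0  1  1  2  2  3  3  3
dp[6][7] = 3. One LCS (by backtracking along matches): 6, 5, 11.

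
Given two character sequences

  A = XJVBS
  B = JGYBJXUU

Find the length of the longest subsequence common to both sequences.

2

Let dp[i][j] be the LCS length of the first i characters of A and the first j characters of B. dp[i][j] = dp[i-1][j-1]+1 when the i-th and j-th characters match, else max(dp[i-1][j], dp[i][j-1]).
    ·  J  G  Y  B  J  X  U  U
 ·  0  0  0  0  0  0  0  0  0
 X  0  0  0  0  0  0  1  1  1
 J  0  1  1  1  1  1  1  1  1
 V  0  1  1  1  1  1  1  1  1
 B  0  1  1  1  2  2  2  2  2
 S  0  1  1  1  2  2  2  2  2
dp[5][8] = 2. One LCS (by backtracking along matches): JB.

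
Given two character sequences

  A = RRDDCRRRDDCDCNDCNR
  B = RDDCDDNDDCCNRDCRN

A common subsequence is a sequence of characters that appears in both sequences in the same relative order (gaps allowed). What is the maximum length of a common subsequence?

Match R (A #2, B #1), D (A #3, B #2), D (A #4, B #3), C (A #5, B #4), D (A #9, B #8), D (A #10, B #9), C (A #11, B #10), C (A #13, B #11), N (A #14, B #12), D (A #15, B #14), C (A #16, B #15), N (A #17, B #17) — 12 characters in the same relative order in both. dp[18][17] = 12 confirms this is the maximum.

12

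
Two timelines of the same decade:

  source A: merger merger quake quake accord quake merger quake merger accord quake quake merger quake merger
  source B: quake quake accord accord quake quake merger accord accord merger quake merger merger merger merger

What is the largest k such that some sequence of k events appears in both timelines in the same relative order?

10

Taking quake at source A[3]=source B[1], quake at source A[4]=source B[2], accord at source A[5]=source B[4], quake at source A[6]=source B[5], quake at source A[8]=source B[6], merger at source A[9]=source B[7], accord at source A[10]=source B[9], quake at source A[11]=source B[11], merger at source A[13]=source B[14], merger at source A[15]=source B[15] gives a common subsequence of length 10. Since dp[15][15] = 10, nothing longer is possible.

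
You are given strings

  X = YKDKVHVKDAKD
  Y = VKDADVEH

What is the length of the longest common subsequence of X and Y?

5

Let dp[i][j] be the LCS length of the first i characters of X and the first j characters of Y. dp[i][j] = dp[i-1][j-1]+1 when the i-th and j-th characters match, else max(dp[i-1][j], dp[i][j-1]).
    ·  V  K  D  A  D  V  E  H
 ·  0  0  0  0  0  0  0  0  0
 Y  0  0  0  0  0  0  0  0  0
 K  0  0  1  1  1  1  1  1  1
 D  0  0  1  2  2  2  2  2  2
 K  0  0  1  2  2  2  2  2  2
 V  0  1  1  2  2  2  3  3  3
 H  0  1  1  2  2  2  3  3  4
 V  0  1  1  2  2  2  3  3  4
 K  0  1  2  2  2  2  3  3  4
 D  0  1  2  3  3  3  3  3  4
 A  0  1  2  3  4  4  4  4  4
 K  0  1  2  3  4  4  4  4  4
 D  0  1  2  3  4  5  5  5  5
dp[12][8] = 5. One LCS (by backtracking along matches): VKDAD.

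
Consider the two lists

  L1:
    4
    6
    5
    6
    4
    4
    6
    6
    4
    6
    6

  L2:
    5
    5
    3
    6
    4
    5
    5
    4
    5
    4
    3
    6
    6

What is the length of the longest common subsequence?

7

Let dp[i][j] be the LCS length of the first i values of L1 and the first j values of L2. dp[i][j] = dp[i-1][j-1]+1 when the i-th and j-th values match, else max(dp[i-1][j], dp[i][j-1]).
    ·  5  5  3  6  4  5  5  4  5  4  3  6  6
 ·  0  0  0  0  0  0  0  0  0  0  0  0  0  0
 4  0  0  0  0  0  1  1  1  1  1  1  1  1  1
 6  0  0  0  0  1  1  1  1  1  1  1  1  2  2
 5  0  1  1  1  1  1  2  2  2  2  2  2  2  2
 6  0  1  1  1  2  2  2  2  2  2  2  2  3  3
 4  0  1  1  1  2  3  3  3  3  3  3  3  3  3
 4  0  1  1  1  2  3  3  3  4  4  4  4  4  4
 6  0  1  1  1  2  3  3  3  4  4  4  4  5  5
 6  0  1  1  1  2  3  3  3  4  4  4  4  5  6
 4  0  1  1  1  2  3  3  3  4  4  5  5  5  6
 6  0  1  1  1  2  3  3  3  4  4  5  5  6  6
 6  0  1  1  1  2  3  3  3  4  4  5  5  6  7
dp[11][13] = 7. One LCS (by backtracking along matches): 5, 6, 4, 4, 4, 6, 6.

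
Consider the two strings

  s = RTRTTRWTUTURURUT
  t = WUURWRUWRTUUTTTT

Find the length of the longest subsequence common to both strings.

8

Taking W (s #7, t #1), then U (s #9, t #2), then U (s #11, t #3), then R (s #12, t #6), then U (s #13, t #7), then R (s #14, t #9), then U (s #15, t #12), then T (s #16, t #16) gives a common subsequence of length 8. Since dp[16][16] = 8, nothing longer is possible.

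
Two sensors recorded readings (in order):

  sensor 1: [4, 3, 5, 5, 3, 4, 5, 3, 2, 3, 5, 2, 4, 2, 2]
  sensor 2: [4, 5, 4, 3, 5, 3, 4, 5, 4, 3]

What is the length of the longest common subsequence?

Match 4 at sensor 1[1]=sensor 2[3] → 3 at sensor 1[2]=sensor 2[4] → 5 at sensor 1[4]=sensor 2[5] → 3 at sensor 1[5]=sensor 2[6] → 4 at sensor 1[6]=sensor 2[7] → 5 at sensor 1[7]=sensor 2[8] → 3 at sensor 1[10]=sensor 2[10] — 7 values in the same relative order in both. Since dp[15][10] = 7, nothing longer is possible.

7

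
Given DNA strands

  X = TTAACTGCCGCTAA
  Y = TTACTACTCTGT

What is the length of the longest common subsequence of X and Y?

9

Pick T [1,1], then T [2,2], then A [3,3], then A [4,6], then C [5,7], then T [6,8], then C [8,9], then G [10,11], then T [12,12]; all 9 bases appear in both, in order. Since dp[14][12] = 9, nothing longer is possible.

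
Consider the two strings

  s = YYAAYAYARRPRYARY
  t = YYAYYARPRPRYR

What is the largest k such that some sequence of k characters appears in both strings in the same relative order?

12

Match Y at s[1]=t[1], then Y at s[2]=t[2], then A at s[4]=t[3], then Y at s[5]=t[4], then Y at s[7]=t[5], then A at s[8]=t[6], then R at s[9]=t[7], then R at s[10]=t[9], then P at s[11]=t[10], then R at s[12]=t[11], then Y at s[13]=t[12], then R at s[15]=t[13] — 12 characters in the same relative order in both. The LCS DP gives dp[16][13] = 12, so this is optimal.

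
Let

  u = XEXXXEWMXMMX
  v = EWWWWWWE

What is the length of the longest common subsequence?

2

Let dp[i][j] be the LCS length of the first i characters of u and the first j characters of v. dp[i][j] = dp[i-1][j-1]+1 when the i-th and j-th characters match, else max(dp[i-1][j], dp[i][j-1]).
    ·  E  W  W  W  W  W  W  E
 ·  0  0  0  0  0  0  0  0  0
 X  0  0  0  0  0  0  0  0  0
 E  0  1  1  1  1  1  1  1  1
 X  0  1  1  1  1  1  1  1  1
 X  0  1  1  1  1  1  1  1  1
 X  0  1  1  1  1  1  1  1  1
 E  0  1  1  1  1  1  1  1  2
 W  0  1  2  2  2  2  2  2  2
 M  0  1  2  2  2  2  2  2  2
 X  0  1  2  2  2  2  2  2  2
 M  0  1  2  2  2  2  2  2  2
 M  0  1  2  2  2  2  2  2  2
 X  0  1  2  2  2  2  2  2  2
dp[12][8] = 2. One LCS (by backtracking along matches): EE.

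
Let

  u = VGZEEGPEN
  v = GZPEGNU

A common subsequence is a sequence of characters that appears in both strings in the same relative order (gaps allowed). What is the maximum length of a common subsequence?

5

One common subsequence of length 5: G at u[2]=v[1], Z at u[3]=v[2], E at u[5]=v[4], G at u[6]=v[5], N at u[9]=v[6]. The LCS DP gives dp[9][7] = 5, so this is optimal.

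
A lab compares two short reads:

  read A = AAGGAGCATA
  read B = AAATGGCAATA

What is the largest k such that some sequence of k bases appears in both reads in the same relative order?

8

One common subsequence of length 8: A [1,2] → A [2,3] → G [3,5] → G [4,6] → A [5,8] → A [8,9] → T [9,10] → A [10,11], and the DP table's final entry dp[10][11] is also 8, so no common subsequence is longer.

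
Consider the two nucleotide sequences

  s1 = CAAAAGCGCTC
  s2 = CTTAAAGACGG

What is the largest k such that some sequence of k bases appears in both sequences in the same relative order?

7

Pick C [1,1], A [2,4], A [3,5], A [4,6], A [5,8], G [6,10], G [8,11]; all 7 bases appear in both, in order. Since dp[11][11] = 7, nothing longer is possible.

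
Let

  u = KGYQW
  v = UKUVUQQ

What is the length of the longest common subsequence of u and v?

Let dp[i][j] be the LCS length of the first i characters of u and the first j characters of v. dp[i][j] = dp[i-1][j-1]+1 when the i-th and j-th characters match, else max(dp[i-1][j], dp[i][j-1]).
    ·  U  K  U  V  U  Q  Q
 ·  0  0  0  0  0  0  0  0
 K  0  0  1  1  1  1  1  1
 G  0  0  1  1  1  1  1  1
 Y  0  0  1  1  1  1  1  1
 Q  0  0  1  1  1  1  2  2
 W  0  0  1  1  1  1  2  2
dp[5][7] = 2. One LCS (by backtracking along matches): KQ.

2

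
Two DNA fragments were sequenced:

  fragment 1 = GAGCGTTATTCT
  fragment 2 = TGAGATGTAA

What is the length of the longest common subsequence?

Taking G [1,2] → A [2,3] → G [3,4] → G [5,7] → T [6,8] → A [8,10] gives a common subsequence of length 6, and the DP table's final entry dp[12][10] is also 6, so no common subsequence is longer.

6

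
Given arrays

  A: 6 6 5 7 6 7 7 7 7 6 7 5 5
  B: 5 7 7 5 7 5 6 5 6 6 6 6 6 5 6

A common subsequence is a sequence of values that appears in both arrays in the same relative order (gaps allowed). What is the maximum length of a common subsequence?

7

Pick 5 (A #3, B #1); then 7 (A #4, B #2); then 7 (A #6, B #3); then 7 (A #7, B #5); then 6 (A #10, B #7); then 5 (A #12, B #8); then 5 (A #13, B #14); all 7 values appear in both, in order. Since dp[13][15] = 7, nothing longer is possible.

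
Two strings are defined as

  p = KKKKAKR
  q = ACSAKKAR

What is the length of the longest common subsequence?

Match K [3,5]; then K [4,6]; then A [5,7]; then R [7,8] — 4 characters in the same relative order in both, and the DP table's final entry dp[7][8] is also 4, so no common subsequence is longer.

4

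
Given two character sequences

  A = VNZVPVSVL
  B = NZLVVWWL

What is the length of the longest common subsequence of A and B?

Match N [2,1] → Z [3,2] → V [4,4] → V [6,5] → L [9,8] — 5 characters in the same relative order in both, and the DP table's final entry dp[9][8] is also 5, so no common subsequence is longer.

5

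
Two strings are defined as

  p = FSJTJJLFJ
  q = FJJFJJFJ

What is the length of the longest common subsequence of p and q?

Taking F at p[1]=q[1], then J at p[3]=q[3], then J at p[5]=q[5], then J at p[6]=q[6], then F at p[8]=q[7], then J at p[9]=q[8] gives a common subsequence of length 6. dp[9][8] = 6 confirms this is the maximum.

6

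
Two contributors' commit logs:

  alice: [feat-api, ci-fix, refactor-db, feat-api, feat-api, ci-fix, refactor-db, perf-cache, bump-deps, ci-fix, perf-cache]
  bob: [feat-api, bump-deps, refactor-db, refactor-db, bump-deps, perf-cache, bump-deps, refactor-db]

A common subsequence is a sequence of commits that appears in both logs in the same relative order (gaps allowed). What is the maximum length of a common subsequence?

One common subsequence of length 5: feat-api [1,1], then refactor-db [3,3], then refactor-db [7,4], then perf-cache [8,6], then bump-deps [9,7]. Since dp[11][8] = 5, nothing longer is possible.

5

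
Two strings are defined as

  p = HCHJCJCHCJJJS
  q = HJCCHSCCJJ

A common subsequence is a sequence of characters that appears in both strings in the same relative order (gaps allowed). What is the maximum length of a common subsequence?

Let dp[i][j] be the LCS length of the first i characters of p and the first j characters of q. dp[i][j] = dp[i-1][j-1]+1 when the i-th and j-th characters match, else max(dp[i-1][j], dp[i][j-1]).
    ·  H  J  C  C  H  S  C  C  J  J
 ·  0  0  0  0  0  0  0  0  0  0  0
 H  0  1  1  1  1  1  1  1  1  1  1
 C  0  1  1  2  2  2  2  2  2  2  2
 H  0  1  1  2  2  3  3  3  3  3  3
 J  0  1  2  2  2  3  3  3  3  4  4
 C  0  1  2  3  3  3  3  4  4  4  4
 J  0  1  2  3  3  3  3  4  4  5  5
 C  0  1  2  3  4  4  4  4  5  5  5
 H  0  1  2  3  4  5  5  5  5  5  5
 C  0  1  2  3  4  5  5  6  6  6  6
 J  0  1  2  3  4  5  5  6  6  7  7
 J  0  1  2  3  4  5  5  6  6  7  8
 J  0  1  2  3  4  5  5  6  6  7  8
 S  0  1  2  3  4  5  6  6  6  7  8
dp[13][10] = 8. One LCS (by backtracking along matches): HJCCHCJJ.

8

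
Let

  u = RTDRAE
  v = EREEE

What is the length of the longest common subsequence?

2

Let dp[i][j] be the LCS length of the first i characters of u and the first j characters of v. dp[i][j] = dp[i-1][j-1]+1 when the i-th and j-th characters match, else max(dp[i-1][j], dp[i][j-1]).
    ·  E  R  E  E  E
 ·  0  0  0  0  0  0
 R  0  0  1  1  1  1
 T  0  0  1  1  1  1
 D  0  0  1  1  1  1
 R  0  0  1  1  1  1
 A  0  0  1  1  1  1
 E  0  1  1  2  2  2
dp[6][5] = 2. One LCS (by backtracking along matches): RE.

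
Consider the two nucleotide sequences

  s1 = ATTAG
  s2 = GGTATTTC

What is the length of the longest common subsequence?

Pick A [1,4]; then T [2,6]; then T [3,7]; all 3 bases appear in both, in order. dp[5][8] = 3 confirms this is the maximum.

3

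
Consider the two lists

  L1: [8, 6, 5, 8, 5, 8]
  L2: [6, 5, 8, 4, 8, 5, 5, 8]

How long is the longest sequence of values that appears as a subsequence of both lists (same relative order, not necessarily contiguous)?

5

Pick 6 at L1[2]=L2[1], 5 at L1[3]=L2[2], 8 at L1[4]=L2[5], 5 at L1[5]=L2[7], 8 at L1[6]=L2[8]; all 5 values appear in both, in order. dp[6][8] = 5 confirms this is the maximum.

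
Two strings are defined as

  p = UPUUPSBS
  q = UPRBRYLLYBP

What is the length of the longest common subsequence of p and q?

Match U (p #1, q #1), P (p #2, q #2), P (p #5, q #11) — 3 characters in the same relative order in both. Since dp[8][11] = 3, nothing longer is possible.

3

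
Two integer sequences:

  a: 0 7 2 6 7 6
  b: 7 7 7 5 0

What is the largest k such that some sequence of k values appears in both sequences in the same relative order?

2

Pick 7 at a[2]=b[2]; then 7 at a[5]=b[3]; all 2 values appear in both, in order. Since dp[6][5] = 2, nothing longer is possible.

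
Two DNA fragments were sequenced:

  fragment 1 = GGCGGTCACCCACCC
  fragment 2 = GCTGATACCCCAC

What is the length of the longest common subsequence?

10

Match G (fragment 1 #2, fragment 2 #1), C (fragment 1 #3, fragment 2 #2), G (fragment 1 #4, fragment 2 #4), T (fragment 1 #6, fragment 2 #6), C (fragment 1 #7, fragment 2 #8), C (fragment 1 #9, fragment 2 #9), C (fragment 1 #10, fragment 2 #10), C (fragment 1 #11, fragment 2 #11), A (fragment 1 #12, fragment 2 #12), C (fragment 1 #15, fragment 2 #13) — 10 bases in the same relative order in both. dp[15][13] = 10 confirms this is the maximum.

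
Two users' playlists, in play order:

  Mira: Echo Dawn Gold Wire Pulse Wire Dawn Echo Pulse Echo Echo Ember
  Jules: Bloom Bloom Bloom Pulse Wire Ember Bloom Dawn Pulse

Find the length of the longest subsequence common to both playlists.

4

Taking Pulse [5,4]; then Wire [6,5]; then Dawn [7,8]; then Pulse [9,9] gives a common subsequence of length 4. dp[12][9] = 4 confirms this is the maximum.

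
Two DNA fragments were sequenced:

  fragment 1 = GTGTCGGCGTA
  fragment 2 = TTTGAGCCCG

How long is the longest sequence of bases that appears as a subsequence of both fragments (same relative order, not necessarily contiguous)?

6

One common subsequence of length 6: T [2,2] → T [4,3] → G [6,4] → G [7,6] → C [8,9] → G [9,10]. dp[11][10] = 6 confirms this is the maximum.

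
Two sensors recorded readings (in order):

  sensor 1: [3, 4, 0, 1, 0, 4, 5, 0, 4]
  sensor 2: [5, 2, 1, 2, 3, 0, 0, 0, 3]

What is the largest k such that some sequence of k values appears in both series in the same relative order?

4

Match 3 at sensor 1[1]=sensor 2[5], then 0 at sensor 1[3]=sensor 2[6], then 0 at sensor 1[5]=sensor 2[7], then 0 at sensor 1[8]=sensor 2[8] — 4 values in the same relative order in both. dp[9][9] = 4 confirms this is the maximum.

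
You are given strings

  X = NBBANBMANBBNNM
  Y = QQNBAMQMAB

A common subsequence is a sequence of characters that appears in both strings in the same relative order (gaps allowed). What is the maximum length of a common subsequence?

6

Taking N at X[1]=Y[3]; then B at X[3]=Y[4]; then A at X[4]=Y[5]; then M at X[7]=Y[8]; then A at X[8]=Y[9]; then B at X[11]=Y[10] gives a common subsequence of length 6. dp[14][10] = 6 confirms this is the maximum.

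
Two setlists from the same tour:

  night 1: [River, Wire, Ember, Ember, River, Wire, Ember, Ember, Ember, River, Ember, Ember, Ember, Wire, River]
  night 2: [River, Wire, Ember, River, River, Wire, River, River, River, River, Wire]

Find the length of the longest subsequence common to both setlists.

7

Pick River [1,1]; then Wire [2,2]; then Ember [3,3]; then River [5,5]; then Wire [6,6]; then River [10,10]; then Wire [14,11]; all 7 songs appear in both, in order. The LCS DP gives dp[15][11] = 7, so this is optimal.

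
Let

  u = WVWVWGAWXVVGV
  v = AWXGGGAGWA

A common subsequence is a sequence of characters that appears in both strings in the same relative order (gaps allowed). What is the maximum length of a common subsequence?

4

Match W (u #1, v #2), G (u #6, v #6), A (u #7, v #7), W (u #8, v #9) — 4 characters in the same relative order in both, and the DP table's final entry dp[13][10] is also 4, so no common subsequence is longer.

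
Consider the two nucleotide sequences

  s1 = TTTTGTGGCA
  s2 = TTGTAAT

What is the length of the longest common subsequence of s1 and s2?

5

Let dp[i][j] be the LCS length of the first i bases of s1 and the first j bases of s2. dp[i][j] = dp[i-1][j-1]+1 when the i-th and j-th bases match, else max(dp[i-1][j], dp[i][j-1]).
    ·  T  T  G  T  A  A  T
 ·  0  0  0  0  0  0  0  0
 T  0  1  1  1  1  1  1  1
 T  0  1  2  2  2  2  2  2
 T  0  1  2  2  3  3  3  3
 T  0  1  2  2  3  3  3  4
 G  0  1  2  3  3  3  3  4
 T  0  1  2  3  4  4  4  4
 G  0  1  2  3  4  4  4  4
 G  0  1  2  3  4  4  4  4
 C  0  1  2  3  4  4  4  4
 A  0  1  2  3  4  5  5  5
dp[10][7] = 5. One LCS (by backtracking along matches): TTGTA.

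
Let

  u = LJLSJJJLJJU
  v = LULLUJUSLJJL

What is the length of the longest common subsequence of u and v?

6

One common subsequence of length 6: L at u[1]=v[4], J at u[2]=v[6], L at u[3]=v[9], J at u[6]=v[10], J at u[7]=v[11], L at u[8]=v[12], and the DP table's final entry dp[11][12] is also 6, so no common subsequence is longer.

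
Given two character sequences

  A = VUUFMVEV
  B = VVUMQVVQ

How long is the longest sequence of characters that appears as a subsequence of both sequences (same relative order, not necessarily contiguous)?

Let dp[i][j] be the LCS length of the first i characters of A and the first j characters of B. dp[i][j] = dp[i-1][j-1]+1 when the i-th and j-th characters match, else max(dp[i-1][j], dp[i][j-1]).
    ·  V  V  U  M  Q  V  V  Q
 ·  0  0  0  0  0  0  0  0  0
 V  0  1  1  1  1  1  1  1  1
 U  0  1  1  2  2  2  2  2  2
 U  0  1  1  2  2  2  2  2  2
 F  0  1  1  2  2  2  2  2  2
 M  0  1  1  2  3  3  3  3  3
 V  0  1  2  2  3  3  4  4  4
 E  0  1  2  2  3  3  4  4  4
 V  0  1  2  2  3  3  4  5  5
dp[8][8] = 5. One LCS (by backtracking along matches): VUMVV.

5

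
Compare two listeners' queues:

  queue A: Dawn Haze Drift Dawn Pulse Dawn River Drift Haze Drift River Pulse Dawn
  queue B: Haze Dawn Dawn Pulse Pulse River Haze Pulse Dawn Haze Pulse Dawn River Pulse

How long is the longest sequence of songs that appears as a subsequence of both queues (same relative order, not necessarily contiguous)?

7

Pick Dawn at queue A[1]=queue B[3], Haze at queue A[2]=queue B[7], Dawn at queue A[4]=queue B[9], Pulse at queue A[5]=queue B[11], Dawn at queue A[6]=queue B[12], River at queue A[11]=queue B[13], Pulse at queue A[12]=queue B[14]; all 7 songs appear in both, in order. Since dp[13][14] = 7, nothing longer is possible.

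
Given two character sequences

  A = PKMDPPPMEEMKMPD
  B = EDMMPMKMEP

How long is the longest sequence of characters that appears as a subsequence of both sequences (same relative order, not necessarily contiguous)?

6

Let dp[i][j] be the LCS length of the first i characters of A and the first j characters of B. dp[i][j] = dp[i-1][j-1]+1 when the i-th and j-th characters match, else max(dp[i-1][j], dp[i][j-1]).
    ·  E  D  M  M  P  M  K  M  E  P
 ·  0  0  0  0  0  0  0  0  0  0  0
 P  0  0  0  0  0  1  1  1  1  1  1
 K  0  0  0  0  0  1  1  2  2  2  2
 M  0  0  0  1  1  1  2  2  3  3  3
 D  0  0  1  1  1  1  2  2  3  3  3
 P  0  0  1  1  1  2  2  2  3  3  4
 P  0  0  1  1  1  2  2  2  3  3  4
 P  0  0  1  1  1  2  2  2  3  3  4
 M  0  0  1  2  2  2  3  3  3  3  4
 E  0  1  1  2  2  2  3  3  3  4  4
 E  0  1  1  2  2  2  3  3  3  4  4
 M  0  1  1  2  3  3  3  3  4  4  4
 K  0  1  1  2  3  3  3  4  4  4  4
 M  0  1  1  2  3  3  4  4  5  5  5
 P  0  1  1  2  3  4  4  4  5  5  6
 D  0  1  2  2  3  4  4  4  5  5  6
dp[15][10] = 6. One LCS (by backtracking along matches): MPMKMP.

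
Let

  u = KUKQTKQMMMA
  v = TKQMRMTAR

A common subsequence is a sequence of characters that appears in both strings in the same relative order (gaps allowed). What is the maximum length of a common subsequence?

Let dp[i][j] be the LCS length of the first i characters of u and the first j characters of v. dp[i][j] = dp[i-1][j-1]+1 when the i-th and j-th characters match, else max(dp[i-1][j], dp[i][j-1]).
    ·  T  K  Q  M  R  M  T  A  R
 ·  0  0  0  0  0  0  0  0  0  0
 K  0  0  1  1  1  1  1  1  1  1
 U  0  0  1  1  1  1  1  1  1  1
 K  0  0  1  1  1  1  1  1  1  1
 Q  0  0  1  2  2  2  2  2  2  2
 T  0  1  1  2  2  2  2  3  3  3
 K  0  1  2  2  2  2  2  3  3  3
 Q  0  1  2  3  3  3  3  3  3  3
 M  0  1  2  3  4  4  4  4  4  4
 M  0  1  2  3  4  4  5  5  5  5
 M  0  1  2  3  4  4  5  5  5  5
 A  0  1  2  3  4  4  5  5  6  6
dp[11][9] = 6. One LCS (by backtracking along matches): TKQMMA.

6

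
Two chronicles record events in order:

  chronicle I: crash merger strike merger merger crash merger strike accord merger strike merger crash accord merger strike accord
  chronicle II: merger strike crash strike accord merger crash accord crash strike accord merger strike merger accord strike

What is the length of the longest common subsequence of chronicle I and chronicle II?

11

Taking crash at chronicle I[1]=chronicle II[3]; then strike at chronicle I[3]=chronicle II[4]; then merger at chronicle I[4]=chronicle II[6]; then crash at chronicle I[6]=chronicle II[9]; then strike at chronicle I[8]=chronicle II[10]; then accord at chronicle I[9]=chronicle II[11]; then merger at chronicle I[10]=chronicle II[12]; then strike at chronicle I[11]=chronicle II[13]; then merger at chronicle I[12]=chronicle II[14]; then accord at chronicle I[14]=chronicle II[15]; then strike at chronicle I[16]=chronicle II[16] gives a common subsequence of length 11. The LCS DP gives dp[17][16] = 11, so this is optimal.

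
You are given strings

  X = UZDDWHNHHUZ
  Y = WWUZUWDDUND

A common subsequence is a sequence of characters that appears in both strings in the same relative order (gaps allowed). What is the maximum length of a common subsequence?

Taking U (X #1, Y #3); then Z (X #2, Y #4); then D (X #3, Y #7); then D (X #4, Y #8); then N (X #7, Y #10) gives a common subsequence of length 5. The LCS DP gives dp[11][11] = 5, so this is optimal.

5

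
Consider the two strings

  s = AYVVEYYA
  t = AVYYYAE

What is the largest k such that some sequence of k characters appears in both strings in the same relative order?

5

Match A at s[1]=t[1] → Y at s[2]=t[3] → Y at s[6]=t[4] → Y at s[7]=t[5] → A at s[8]=t[6] — 5 characters in the same relative order in both. Since dp[8][7] = 5, nothing longer is possible.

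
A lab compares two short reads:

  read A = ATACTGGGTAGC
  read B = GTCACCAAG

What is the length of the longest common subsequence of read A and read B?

5

Taking T [2,2], then A [3,4], then C [4,6], then A [10,8], then G [11,9] gives a common subsequence of length 5. dp[12][9] = 5 confirms this is the maximum.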